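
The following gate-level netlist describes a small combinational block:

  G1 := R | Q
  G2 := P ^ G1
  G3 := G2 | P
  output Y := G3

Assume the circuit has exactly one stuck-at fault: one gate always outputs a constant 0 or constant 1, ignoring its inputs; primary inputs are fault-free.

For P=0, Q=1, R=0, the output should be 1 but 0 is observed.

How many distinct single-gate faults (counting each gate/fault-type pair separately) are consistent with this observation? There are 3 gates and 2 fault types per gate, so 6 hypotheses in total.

3

Fault-free: G1=1, G2=1, G3=1 → 1. Observed 0.
  G1 stuck-at-0: output 0 ✓
  G1 stuck-at-1: output 1 ✗
  G2 stuck-at-0: output 0 ✓
  G2 stuck-at-1: output 1 ✗
  G3 stuck-at-0: output 0 ✓
  G3 stuck-at-1: output 1 ✗
Consistent faults: {G1 stuck-at-0, G2 stuck-at-0, G3 stuck-at-0} — 3 in all.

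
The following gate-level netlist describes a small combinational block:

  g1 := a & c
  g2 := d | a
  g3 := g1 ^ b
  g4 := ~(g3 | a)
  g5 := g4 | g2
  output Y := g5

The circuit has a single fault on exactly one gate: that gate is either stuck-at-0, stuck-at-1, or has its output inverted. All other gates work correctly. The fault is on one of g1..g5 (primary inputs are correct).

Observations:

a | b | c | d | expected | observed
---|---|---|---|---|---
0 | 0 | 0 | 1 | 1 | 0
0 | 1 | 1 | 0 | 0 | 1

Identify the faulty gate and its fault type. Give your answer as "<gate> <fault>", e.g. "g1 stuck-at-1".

g5 inverted output

Fault-free values for test 1 (a=0, b=0, c=0, d=1): g1=0, g2=1, g3=0, g4=1, g5=1, giving Y=1. Observed 0.
Test 1: faults giving observed 0 are {g5 stuck-at-0, g5 inverted output}.
Test 2 (a=0, b=1, c=1, d=0): fault-free g1=0, g2=0, g3=1, g4=0, g5=0 → 0; observed 1. Eliminates g5 stuck-at-0.
Only g5 inverted output is consistent with every test.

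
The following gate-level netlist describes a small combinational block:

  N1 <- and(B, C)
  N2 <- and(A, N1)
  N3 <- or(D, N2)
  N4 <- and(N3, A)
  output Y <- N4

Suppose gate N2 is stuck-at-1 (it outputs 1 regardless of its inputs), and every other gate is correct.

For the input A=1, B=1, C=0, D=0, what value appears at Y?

Propagate with N2 forced: N1=0, N2=1 [stuck-at-1], N3=1, N4=1.
So Y = 1. (Without the fault it would be 0.)

1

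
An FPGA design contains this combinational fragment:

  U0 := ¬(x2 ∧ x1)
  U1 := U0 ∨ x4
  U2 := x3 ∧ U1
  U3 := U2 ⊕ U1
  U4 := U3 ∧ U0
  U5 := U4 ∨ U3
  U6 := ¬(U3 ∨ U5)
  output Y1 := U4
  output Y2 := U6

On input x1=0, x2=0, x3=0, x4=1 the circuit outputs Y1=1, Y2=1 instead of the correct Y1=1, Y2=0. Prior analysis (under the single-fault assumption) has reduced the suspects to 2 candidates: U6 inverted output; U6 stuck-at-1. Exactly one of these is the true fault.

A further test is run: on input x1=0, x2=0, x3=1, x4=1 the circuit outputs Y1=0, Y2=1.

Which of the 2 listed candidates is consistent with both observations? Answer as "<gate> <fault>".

Evaluate each candidate on input x1=0, x2=0, x3=1, x4=1:
  U6 inverted output: U0=1, U1=1, U2=1, U3=0, U4=0, U5=0, U6=0 [inverted output] → Y1=0, Y2=0 — eliminated
  U6 stuck-at-1: U0=1, U1=1, U2=1, U3=0, U4=0, U5=0, U6=1 [stuck-at-1] → Y1=0, Y2=1 — matches
Only U6 stuck-at-1 reproduces the observed Y1=0, Y2=1.

U6 stuck-at-1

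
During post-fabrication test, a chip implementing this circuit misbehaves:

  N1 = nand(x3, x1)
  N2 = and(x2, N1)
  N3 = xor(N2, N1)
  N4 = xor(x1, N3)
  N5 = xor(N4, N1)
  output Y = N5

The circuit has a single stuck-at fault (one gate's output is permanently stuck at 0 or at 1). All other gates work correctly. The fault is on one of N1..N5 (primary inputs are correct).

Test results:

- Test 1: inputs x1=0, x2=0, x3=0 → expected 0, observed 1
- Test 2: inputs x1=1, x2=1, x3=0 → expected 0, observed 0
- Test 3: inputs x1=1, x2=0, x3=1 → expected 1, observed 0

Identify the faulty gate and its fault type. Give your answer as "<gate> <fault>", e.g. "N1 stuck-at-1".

Fault-free values for test 1 (x1=0, x2=0, x3=0): N1=1, N2=0, N3=1, N4=1, N5=0, giving Y=0. Observed 1.
Test 1: faults giving observed 1 are {N2 stuck-at-1, N3 stuck-at-0, N4 stuck-at-0, N5 stuck-at-1}.
Test 2 (x1=1, x2=1, x3=0): fault-free N1=1, N2=1, N3=0, N4=1, N5=0 → 0; observed 0. Eliminates N4 stuck-at-0, N5 stuck-at-1.
Test 3 (x1=1, x2=0, x3=1): fault-free N1=0, N2=0, N3=0, N4=1, N5=1 → 1; observed 0. Eliminates N3 stuck-at-0.
Only N2 stuck-at-1 is consistent with every test.

N2 stuck-at-1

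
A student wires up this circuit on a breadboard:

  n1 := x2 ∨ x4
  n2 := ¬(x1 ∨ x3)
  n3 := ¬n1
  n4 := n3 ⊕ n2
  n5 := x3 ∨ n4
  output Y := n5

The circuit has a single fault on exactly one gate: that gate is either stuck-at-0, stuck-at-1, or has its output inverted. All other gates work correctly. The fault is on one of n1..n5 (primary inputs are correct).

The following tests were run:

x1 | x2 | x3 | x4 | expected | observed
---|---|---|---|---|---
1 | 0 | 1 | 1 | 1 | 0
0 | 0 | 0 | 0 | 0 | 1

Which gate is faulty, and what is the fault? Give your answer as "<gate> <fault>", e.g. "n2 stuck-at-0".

Fault-free values for test 1 (x1=1, x2=0, x3=1, x4=1): n1=1, n2=0, n3=0, n4=0, n5=1, giving Y=1. Observed 0.
Test 1: faults giving observed 0 are {n5 stuck-at-0, n5 inverted output}.
Test 2 (x1=0, x2=0, x3=0, x4=0): fault-free n1=0, n2=1, n3=1, n4=0, n5=0 → 0; observed 1. Eliminates n5 stuck-at-0.
Only n5 inverted output is consistent with every test.

n5 inverted output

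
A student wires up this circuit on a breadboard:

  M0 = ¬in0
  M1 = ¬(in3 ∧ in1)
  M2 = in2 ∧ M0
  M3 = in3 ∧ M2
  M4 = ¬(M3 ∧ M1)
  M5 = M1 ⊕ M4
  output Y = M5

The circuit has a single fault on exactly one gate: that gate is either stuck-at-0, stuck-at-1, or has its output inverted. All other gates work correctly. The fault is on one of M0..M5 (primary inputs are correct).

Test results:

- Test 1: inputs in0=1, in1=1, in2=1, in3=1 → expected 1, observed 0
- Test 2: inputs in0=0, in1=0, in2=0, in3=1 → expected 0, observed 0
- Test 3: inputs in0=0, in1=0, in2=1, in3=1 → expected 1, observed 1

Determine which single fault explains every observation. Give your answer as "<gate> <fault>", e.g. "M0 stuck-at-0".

M1 stuck-at-1

Fault-free values for test 1 (in0=1, in1=1, in2=1, in3=1): M0=0, M1=0, M2=0, M3=0, M4=1, M5=1, giving Y=1. Observed 0.
Test 1: faults giving observed 0 are {M1 stuck-at-1, M1 inverted output, M4 stuck-at-0, M4 inverted output, M5 stuck-at-0, M5 inverted output}.
Test 2 (in0=0, in1=0, in2=0, in3=1): fault-free M0=1, M1=1, M2=0, M3=0, M4=1, M5=0 → 0; observed 0. Eliminates M1 inverted output, M4 stuck-at-0, M4 inverted output, M5 inverted output.
Test 3 (in0=0, in1=0, in2=1, in3=1): fault-free M0=1, M1=1, M2=1, M3=1, M4=0, M5=1 → 1; observed 1. Eliminates M5 stuck-at-0.
Only M1 stuck-at-1 is consistent with every test.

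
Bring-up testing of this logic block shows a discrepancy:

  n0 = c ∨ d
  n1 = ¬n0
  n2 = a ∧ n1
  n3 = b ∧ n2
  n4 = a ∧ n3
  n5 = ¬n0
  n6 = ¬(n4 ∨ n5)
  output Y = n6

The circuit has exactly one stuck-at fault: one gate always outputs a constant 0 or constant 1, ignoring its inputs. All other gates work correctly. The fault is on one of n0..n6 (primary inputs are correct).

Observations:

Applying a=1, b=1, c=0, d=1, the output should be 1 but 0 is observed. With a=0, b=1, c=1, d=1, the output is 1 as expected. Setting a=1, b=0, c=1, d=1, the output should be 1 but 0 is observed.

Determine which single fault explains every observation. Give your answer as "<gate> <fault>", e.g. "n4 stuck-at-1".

n3 stuck-at-1

Fault-free values for test 1 (a=1, b=1, c=0, d=1): n0=1, n1=0, n2=0, n3=0, n4=0, n5=0, n6=1, giving Y=1. Observed 0.
Test 1: faults giving observed 0 are {n0 stuck-at-0, n1 stuck-at-1, n2 stuck-at-1, n3 stuck-at-1, n4 stuck-at-1, n5 stuck-at-1, n6 stuck-at-0}.
Test 2 (a=0, b=1, c=1, d=1): fault-free n0=1, n1=0, n2=0, n3=0, n4=0, n5=0, n6=1 → 1; observed 1. Eliminates n0 stuck-at-0, n4 stuck-at-1, n5 stuck-at-1, n6 stuck-at-0.
Test 3 (a=1, b=0, c=1, d=1): fault-free n0=1, n1=0, n2=0, n3=0, n4=0, n5=0, n6=1 → 1; observed 0. Eliminates n1 stuck-at-1, n2 stuck-at-1.
Only n3 stuck-at-1 is consistent with every test.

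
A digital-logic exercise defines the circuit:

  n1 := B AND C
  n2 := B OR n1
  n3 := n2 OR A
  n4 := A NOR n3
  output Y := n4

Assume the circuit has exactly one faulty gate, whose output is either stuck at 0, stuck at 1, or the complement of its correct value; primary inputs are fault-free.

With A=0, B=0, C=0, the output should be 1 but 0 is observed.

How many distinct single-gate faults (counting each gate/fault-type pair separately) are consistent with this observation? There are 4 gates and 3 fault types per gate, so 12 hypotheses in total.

Fault-free: n1=0, n2=0, n3=0, n4=1 → 1. Observed 0.
  n1 stuck-at-0: output 1 ✗
  n1 stuck-at-1: output 0 ✓
  n1 inverted output: output 0 ✓
  n2 stuck-at-0: output 1 ✗
  n2 stuck-at-1: output 0 ✓
  n2 inverted output: output 0 ✓
  n3 stuck-at-0: output 1 ✗
  n3 stuck-at-1: output 0 ✓
  n3 inverted output: output 0 ✓
  n4 stuck-at-0: output 0 ✓
  n4 stuck-at-1: output 1 ✗
  n4 inverted output: output 0 ✓
Consistent faults: {n1 stuck-at-1, n1 inverted output, n2 stuck-at-1, n2 inverted output, n3 stuck-at-1, n3 inverted output, n4 stuck-at-0, n4 inverted output} — 8 in all.

8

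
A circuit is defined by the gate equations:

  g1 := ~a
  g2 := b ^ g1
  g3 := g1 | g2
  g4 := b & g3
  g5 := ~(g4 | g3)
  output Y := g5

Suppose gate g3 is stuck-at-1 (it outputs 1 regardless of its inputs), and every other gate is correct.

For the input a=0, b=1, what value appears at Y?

Propagate with g3 forced: g1=1, g2=0, g3=1 [stuck-at-1], g4=1, g5=0.
So Y = 0. (Same as the fault-free value — the fault is masked on this input.)

0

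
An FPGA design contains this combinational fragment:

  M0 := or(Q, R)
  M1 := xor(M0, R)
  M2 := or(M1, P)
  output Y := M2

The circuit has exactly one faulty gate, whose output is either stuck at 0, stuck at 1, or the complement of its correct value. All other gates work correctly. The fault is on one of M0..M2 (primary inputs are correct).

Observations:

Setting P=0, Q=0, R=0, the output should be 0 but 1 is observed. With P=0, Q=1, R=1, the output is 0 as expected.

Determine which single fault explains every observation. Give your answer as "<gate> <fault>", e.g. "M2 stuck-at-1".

M0 stuck-at-1

Fault-free values for test 1 (P=0, Q=0, R=0): M0=0, M1=0, M2=0, giving Y=0. Observed 1.
Test 1: faults giving observed 1 are {M0 stuck-at-1, M0 inverted output, M1 stuck-at-1, M1 inverted output, M2 stuck-at-1, M2 inverted output}.
Test 2 (P=0, Q=1, R=1): fault-free M0=1, M1=0, M2=0 → 0; observed 0. Eliminates M0 inverted output, M1 stuck-at-1, M1 inverted output, M2 stuck-at-1, M2 inverted output.
Only M0 stuck-at-1 is consistent with every test.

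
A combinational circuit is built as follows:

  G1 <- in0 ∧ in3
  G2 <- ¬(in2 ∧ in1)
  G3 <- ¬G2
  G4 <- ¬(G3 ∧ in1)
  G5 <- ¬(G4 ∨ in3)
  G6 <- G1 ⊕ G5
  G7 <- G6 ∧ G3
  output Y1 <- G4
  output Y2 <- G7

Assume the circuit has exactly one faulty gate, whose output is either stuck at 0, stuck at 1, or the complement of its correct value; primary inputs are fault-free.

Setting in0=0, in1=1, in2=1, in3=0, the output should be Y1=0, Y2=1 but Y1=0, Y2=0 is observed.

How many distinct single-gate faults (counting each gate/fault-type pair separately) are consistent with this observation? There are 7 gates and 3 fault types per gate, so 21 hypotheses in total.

8

Fault-free: G1=0, G2=0, G3=1, G4=0, G5=1, G6=1, G7=1 → Y1=0, Y2=1. Observed Y1=0, Y2=0.
  G1: stuck-at-1, inverted output ✓; others ✗
  G2: none of the 3 fault types match ✗
  G3: none of the 3 fault types match ✗
  G4: none of the 3 fault types match ✗
  G5: stuck-at-0, inverted output ✓; others ✗
  G6: stuck-at-0, inverted output ✓; others ✗
  G7: stuck-at-0, inverted output ✓; others ✗
Consistent faults: {G1 stuck-at-1, G1 inverted output, G5 stuck-at-0, G5 inverted output, G6 stuck-at-0, G6 inverted output, G7 stuck-at-0, G7 inverted output} — 8 in all.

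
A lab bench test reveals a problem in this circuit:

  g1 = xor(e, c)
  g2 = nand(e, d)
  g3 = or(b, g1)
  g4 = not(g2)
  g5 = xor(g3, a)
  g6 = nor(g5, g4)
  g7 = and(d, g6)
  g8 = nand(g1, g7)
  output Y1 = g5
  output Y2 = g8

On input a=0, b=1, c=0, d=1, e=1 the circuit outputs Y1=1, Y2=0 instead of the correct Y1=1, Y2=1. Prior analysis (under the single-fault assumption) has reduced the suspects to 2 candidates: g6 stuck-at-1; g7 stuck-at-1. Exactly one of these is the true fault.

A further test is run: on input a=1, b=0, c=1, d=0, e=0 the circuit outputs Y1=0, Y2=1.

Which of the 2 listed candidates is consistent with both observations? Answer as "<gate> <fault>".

g6 stuck-at-1

Evaluate each candidate on input a=1, b=0, c=1, d=0, e=0:
  g6 stuck-at-1: g1=1, g2=1, g3=1, g4=0, g5=0, g6=1 [stuck-at-1], g7=0, g8=1 → Y1=0, Y2=1 — matches
  g7 stuck-at-1: g1=1, g2=1, g3=1, g4=0, g5=0, g6=1, g7=1 [stuck-at-1], g8=0 → Y1=0, Y2=0 — eliminated
Only g6 stuck-at-1 reproduces the observed Y1=0, Y2=1.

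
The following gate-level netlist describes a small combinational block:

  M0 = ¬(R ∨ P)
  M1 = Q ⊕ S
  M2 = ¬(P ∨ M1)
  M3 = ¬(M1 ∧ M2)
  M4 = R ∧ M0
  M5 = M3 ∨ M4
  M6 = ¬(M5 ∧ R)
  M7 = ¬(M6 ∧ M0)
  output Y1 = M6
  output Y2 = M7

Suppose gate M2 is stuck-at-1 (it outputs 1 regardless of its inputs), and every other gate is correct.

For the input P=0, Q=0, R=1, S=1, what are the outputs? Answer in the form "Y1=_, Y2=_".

Propagate with M2 forced: M0=0, M1=1, M2=1 [stuck-at-1], M3=0, M4=0, M5=0, M6=1, M7=1.
So the outputs are Y1=1, Y2=1. (Without the fault they would be Y1=0, Y2=1.)

Y1=1, Y2=1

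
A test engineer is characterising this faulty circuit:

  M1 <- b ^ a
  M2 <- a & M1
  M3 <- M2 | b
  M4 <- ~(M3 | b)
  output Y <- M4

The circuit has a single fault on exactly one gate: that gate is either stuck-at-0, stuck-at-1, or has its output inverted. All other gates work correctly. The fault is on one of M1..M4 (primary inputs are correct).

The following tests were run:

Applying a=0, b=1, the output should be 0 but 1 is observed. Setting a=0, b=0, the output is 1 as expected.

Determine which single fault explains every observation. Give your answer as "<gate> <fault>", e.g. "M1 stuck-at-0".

M4 stuck-at-1

Fault-free values for test 1 (a=0, b=1): M1=1, M2=0, M3=1, M4=0, giving Y=0. Observed 1.
Test 1: faults giving observed 1 are {M4 stuck-at-1, M4 inverted output}.
Test 2 (a=0, b=0): fault-free M1=0, M2=0, M3=0, M4=1 → 1; observed 1. Eliminates M4 inverted output.
Only M4 stuck-at-1 is consistent with every test.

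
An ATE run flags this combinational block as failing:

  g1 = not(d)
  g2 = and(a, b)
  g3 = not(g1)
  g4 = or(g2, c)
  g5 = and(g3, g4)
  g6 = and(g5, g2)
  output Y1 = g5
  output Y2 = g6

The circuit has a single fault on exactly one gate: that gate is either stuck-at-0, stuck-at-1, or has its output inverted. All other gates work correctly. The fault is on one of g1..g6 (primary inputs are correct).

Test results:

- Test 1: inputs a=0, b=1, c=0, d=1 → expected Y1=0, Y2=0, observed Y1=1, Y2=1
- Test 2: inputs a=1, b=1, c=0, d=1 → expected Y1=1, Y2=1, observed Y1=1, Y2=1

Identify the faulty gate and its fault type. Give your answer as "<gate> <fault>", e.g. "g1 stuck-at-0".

g2 stuck-at-1

Fault-free values for test 1 (a=0, b=1, c=0, d=1): g1=0, g2=0, g3=1, g4=0, g5=0, g6=0, giving Y1=0, Y2=0. Observed Y1=1, Y2=1.
Test 1: faults giving observed Y1=1, Y2=1 are {g2 stuck-at-1, g2 inverted output}.
Test 2 (a=1, b=1, c=0, d=1): fault-free g1=0, g2=1, g3=1, g4=1, g5=1, g6=1 → Y1=1, Y2=1; observed Y1=1, Y2=1. Eliminates g2 inverted output.
Only g2 stuck-at-1 is consistent with every test.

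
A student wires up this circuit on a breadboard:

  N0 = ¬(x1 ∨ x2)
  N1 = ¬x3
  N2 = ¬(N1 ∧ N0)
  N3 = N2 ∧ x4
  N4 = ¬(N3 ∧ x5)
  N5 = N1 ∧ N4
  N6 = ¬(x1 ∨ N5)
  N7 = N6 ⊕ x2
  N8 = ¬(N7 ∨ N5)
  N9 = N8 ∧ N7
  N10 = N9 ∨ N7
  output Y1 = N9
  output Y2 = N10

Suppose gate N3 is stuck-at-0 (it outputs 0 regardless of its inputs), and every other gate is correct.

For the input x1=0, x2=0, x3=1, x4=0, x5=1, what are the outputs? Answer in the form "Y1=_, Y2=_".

Propagate with N3 forced: N0=1, N1=0, N2=1, N3=0 [stuck-at-0], N4=1, N5=0, N6=1, N7=1, N8=0, N9=0, N10=1.
So the outputs are Y1=0, Y2=1. (Same as the fault-free value — the fault is masked on this input.)

Y1=0, Y2=1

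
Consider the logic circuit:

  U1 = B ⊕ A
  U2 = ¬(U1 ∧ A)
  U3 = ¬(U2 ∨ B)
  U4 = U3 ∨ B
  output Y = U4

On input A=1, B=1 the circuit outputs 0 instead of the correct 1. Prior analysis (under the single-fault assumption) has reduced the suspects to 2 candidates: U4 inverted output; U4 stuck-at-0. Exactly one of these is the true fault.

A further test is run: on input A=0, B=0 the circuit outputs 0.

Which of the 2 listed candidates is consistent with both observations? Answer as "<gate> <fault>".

Evaluate each candidate on input A=0, B=0:
  U4 inverted output: U1=0, U2=1, U3=0, U4=1 [inverted output] → 1 — eliminated
  U4 stuck-at-0: U1=0, U2=1, U3=0, U4=0 [stuck-at-0] → 0 — matches
Only U4 stuck-at-0 reproduces the observed 0.

U4 stuck-at-0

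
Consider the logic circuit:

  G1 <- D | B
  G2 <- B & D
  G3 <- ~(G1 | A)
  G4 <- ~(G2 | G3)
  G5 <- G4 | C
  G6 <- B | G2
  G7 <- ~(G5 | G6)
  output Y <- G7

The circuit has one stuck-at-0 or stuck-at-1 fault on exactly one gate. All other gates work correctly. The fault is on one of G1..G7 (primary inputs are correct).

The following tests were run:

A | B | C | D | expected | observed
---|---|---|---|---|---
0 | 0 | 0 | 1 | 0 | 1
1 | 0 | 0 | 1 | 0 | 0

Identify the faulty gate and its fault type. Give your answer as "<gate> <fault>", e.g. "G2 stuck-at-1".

G1 stuck-at-0

Fault-free values for test 1 (A=0, B=0, C=0, D=1): G1=1, G2=0, G3=0, G4=1, G5=1, G6=0, G7=0, giving Y=0. Observed 1.
Test 1: faults giving observed 1 are {G1 stuck-at-0, G3 stuck-at-1, G4 stuck-at-0, G5 stuck-at-0, G7 stuck-at-1}.
Test 2 (A=1, B=0, C=0, D=1): fault-free G1=1, G2=0, G3=0, G4=1, G5=1, G6=0, G7=0 → 0; observed 0. Eliminates G3 stuck-at-1, G4 stuck-at-0, G5 stuck-at-0, G7 stuck-at-1.
Only G1 stuck-at-0 is consistent with every test.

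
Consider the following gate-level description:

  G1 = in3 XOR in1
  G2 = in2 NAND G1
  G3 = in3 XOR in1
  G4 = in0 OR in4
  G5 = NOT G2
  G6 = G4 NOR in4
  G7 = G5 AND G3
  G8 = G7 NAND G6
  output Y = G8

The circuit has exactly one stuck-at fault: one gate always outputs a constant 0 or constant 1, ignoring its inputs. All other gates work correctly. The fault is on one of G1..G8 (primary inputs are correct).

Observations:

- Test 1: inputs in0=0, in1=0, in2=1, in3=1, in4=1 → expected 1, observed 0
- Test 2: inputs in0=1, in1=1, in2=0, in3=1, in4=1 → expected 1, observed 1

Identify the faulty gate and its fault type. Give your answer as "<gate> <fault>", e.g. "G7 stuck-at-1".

G6 stuck-at-1

Fault-free values for test 1 (in0=0, in1=0, in2=1, in3=1, in4=1): G1=1, G2=0, G3=1, G4=1, G5=1, G6=0, G7=1, G8=1, giving Y=1. Observed 0.
Test 1: faults giving observed 0 are {G6 stuck-at-1, G8 stuck-at-0}.
Test 2 (in0=1, in1=1, in2=0, in3=1, in4=1): fault-free G1=0, G2=1, G3=0, G4=1, G5=0, G6=0, G7=0, G8=1 → 1; observed 1. Eliminates G8 stuck-at-0.
Only G6 stuck-at-1 is consistent with every test.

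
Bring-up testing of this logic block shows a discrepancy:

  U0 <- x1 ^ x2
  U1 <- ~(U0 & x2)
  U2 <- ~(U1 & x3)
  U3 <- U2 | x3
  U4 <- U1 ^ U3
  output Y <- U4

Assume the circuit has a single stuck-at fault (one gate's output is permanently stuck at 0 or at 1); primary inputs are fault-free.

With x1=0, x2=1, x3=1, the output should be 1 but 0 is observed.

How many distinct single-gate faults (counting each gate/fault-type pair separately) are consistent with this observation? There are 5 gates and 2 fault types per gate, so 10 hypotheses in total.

Fault-free: U0=1, U1=0, U2=1, U3=1, U4=1 → 1. Observed 0.
  U0 stuck-at-0: output 0 ✓
  U0 stuck-at-1: output 1 ✗
  U1 stuck-at-0: output 1 ✗
  U1 stuck-at-1: output 0 ✓
  U2 stuck-at-0: output 1 ✗
  U2 stuck-at-1: output 1 ✗
  U3 stuck-at-0: output 0 ✓
  U3 stuck-at-1: output 1 ✗
  U4 stuck-at-0: output 0 ✓
  U4 stuck-at-1: output 1 ✗
Consistent faults: {U0 stuck-at-0, U1 stuck-at-1, U3 stuck-at-0, U4 stuck-at-0} — 4 in all.

4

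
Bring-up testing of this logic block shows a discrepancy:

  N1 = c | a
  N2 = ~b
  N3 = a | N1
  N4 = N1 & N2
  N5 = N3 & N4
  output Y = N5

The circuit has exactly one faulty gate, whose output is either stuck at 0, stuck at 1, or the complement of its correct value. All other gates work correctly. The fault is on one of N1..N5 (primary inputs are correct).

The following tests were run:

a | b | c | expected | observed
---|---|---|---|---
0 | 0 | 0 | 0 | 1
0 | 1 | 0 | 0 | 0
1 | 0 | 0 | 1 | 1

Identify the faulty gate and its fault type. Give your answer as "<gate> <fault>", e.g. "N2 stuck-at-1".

N1 stuck-at-1

Fault-free values for test 1 (a=0, b=0, c=0): N1=0, N2=1, N3=0, N4=0, N5=0, giving Y=0. Observed 1.
Test 1: faults giving observed 1 are {N1 stuck-at-1, N1 inverted output, N5 stuck-at-1, N5 inverted output}.
Test 2 (a=0, b=1, c=0): fault-free N1=0, N2=0, N3=0, N4=0, N5=0 → 0; observed 0. Eliminates N5 stuck-at-1, N5 inverted output.
Test 3 (a=1, b=0, c=0): fault-free N1=1, N2=1, N3=1, N4=1, N5=1 → 1; observed 1. Eliminates N1 inverted output.
Only N1 stuck-at-1 is consistent with every test.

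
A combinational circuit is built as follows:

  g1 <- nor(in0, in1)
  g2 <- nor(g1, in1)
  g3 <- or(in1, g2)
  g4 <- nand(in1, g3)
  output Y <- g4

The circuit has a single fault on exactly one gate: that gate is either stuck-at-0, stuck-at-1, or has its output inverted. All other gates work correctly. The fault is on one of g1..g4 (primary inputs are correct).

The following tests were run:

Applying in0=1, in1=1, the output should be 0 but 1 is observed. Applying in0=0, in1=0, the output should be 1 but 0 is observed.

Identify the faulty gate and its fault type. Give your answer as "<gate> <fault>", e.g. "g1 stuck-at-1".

Fault-free values for test 1 (in0=1, in1=1): g1=0, g2=0, g3=1, g4=0, giving Y=0. Observed 1.
Test 1: faults giving observed 1 are {g3 stuck-at-0, g3 inverted output, g4 stuck-at-1, g4 inverted output}.
Test 2 (in0=0, in1=0): fault-free g1=1, g2=0, g3=0, g4=1 → 1; observed 0. Eliminates g3 stuck-at-0, g3 inverted output, g4 stuck-at-1.
Only g4 inverted output is consistent with every test.

g4 inverted output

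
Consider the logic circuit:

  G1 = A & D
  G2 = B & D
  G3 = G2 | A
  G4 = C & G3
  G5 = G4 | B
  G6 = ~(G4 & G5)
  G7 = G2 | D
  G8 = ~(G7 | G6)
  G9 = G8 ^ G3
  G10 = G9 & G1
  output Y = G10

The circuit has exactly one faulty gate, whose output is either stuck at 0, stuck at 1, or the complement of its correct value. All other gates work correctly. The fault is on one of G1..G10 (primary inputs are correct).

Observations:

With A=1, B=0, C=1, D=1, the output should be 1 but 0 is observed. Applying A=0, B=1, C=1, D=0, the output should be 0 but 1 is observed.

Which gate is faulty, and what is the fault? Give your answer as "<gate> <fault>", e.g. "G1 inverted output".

Fault-free values for test 1 (A=1, B=0, C=1, D=1): G1=1, G2=0, G3=1, G4=1, G5=1, G6=0, G7=1, G8=0, G9=1, G10=1, giving Y=1. Observed 0.
Test 1: faults giving observed 0 are {G1 stuck-at-0, G1 inverted output, G3 stuck-at-0, G3 inverted output, G7 stuck-at-0, G7 inverted output, G8 stuck-at-1, G8 inverted output, G9 stuck-at-0, G9 inverted output, G10 stuck-at-0, G10 inverted output}.
Test 2 (A=0, B=1, C=1, D=0): fault-free G1=0, G2=0, G3=0, G4=0, G5=1, G6=1, G7=0, G8=0, G9=0, G10=0 → 0; observed 1. Eliminates G1 stuck-at-0, G1 inverted output, G3 stuck-at-0, G3 inverted output, G7 stuck-at-0, G7 inverted output, G8 stuck-at-1, G8 inverted output, G9 stuck-at-0, G9 inverted output, G10 stuck-at-0.
Only G10 inverted output is consistent with every test.

G10 inverted output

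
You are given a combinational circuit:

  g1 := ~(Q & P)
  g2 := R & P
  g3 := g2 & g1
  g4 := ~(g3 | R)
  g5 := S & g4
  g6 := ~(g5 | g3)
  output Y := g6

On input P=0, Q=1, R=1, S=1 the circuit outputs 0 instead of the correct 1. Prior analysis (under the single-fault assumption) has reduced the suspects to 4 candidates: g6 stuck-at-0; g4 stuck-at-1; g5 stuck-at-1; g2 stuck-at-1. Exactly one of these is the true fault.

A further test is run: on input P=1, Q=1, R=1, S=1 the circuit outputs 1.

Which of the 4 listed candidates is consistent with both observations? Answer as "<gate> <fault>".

Evaluate each candidate on input P=1, Q=1, R=1, S=1:
  g6 stuck-at-0: g1=0, g2=1, g3=0, g4=0, g5=0, g6=0 [stuck-at-0] → 0 — eliminated
  g4 stuck-at-1: g1=0, g2=1, g3=0, g4=1 [stuck-at-1], g5=1, g6=0 → 0 — eliminated
  g5 stuck-at-1: g1=0, g2=1, g3=0, g4=0, g5=1 [stuck-at-1], g6=0 → 0 — eliminated
  g2 stuck-at-1: g1=0, g2=1 [stuck-at-1], g3=0, g4=0, g5=0, g6=1 → 1 — matches
Only g2 stuck-at-1 reproduces the observed 1.

g2 stuck-at-1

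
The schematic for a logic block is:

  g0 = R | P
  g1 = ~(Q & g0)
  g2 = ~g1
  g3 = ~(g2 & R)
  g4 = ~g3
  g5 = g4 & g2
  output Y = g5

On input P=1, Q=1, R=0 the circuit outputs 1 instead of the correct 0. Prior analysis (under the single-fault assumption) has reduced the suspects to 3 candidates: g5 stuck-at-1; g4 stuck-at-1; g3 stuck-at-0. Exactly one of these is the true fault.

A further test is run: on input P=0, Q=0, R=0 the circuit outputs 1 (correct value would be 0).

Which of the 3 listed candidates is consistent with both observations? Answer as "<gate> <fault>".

g5 stuck-at-1

Evaluate each candidate on input P=0, Q=0, R=0:
  g5 stuck-at-1: g0=0, g1=1, g2=0, g3=1, g4=0, g5=1 [stuck-at-1] → 1 — matches
  g4 stuck-at-1: g0=0, g1=1, g2=0, g3=1, g4=1 [stuck-at-1], g5=0 → 0 — eliminated
  g3 stuck-at-0: g0=0, g1=1, g2=0, g3=0 [stuck-at-0], g4=1, g5=0 → 0 — eliminated
Only g5 stuck-at-1 reproduces the observed 1.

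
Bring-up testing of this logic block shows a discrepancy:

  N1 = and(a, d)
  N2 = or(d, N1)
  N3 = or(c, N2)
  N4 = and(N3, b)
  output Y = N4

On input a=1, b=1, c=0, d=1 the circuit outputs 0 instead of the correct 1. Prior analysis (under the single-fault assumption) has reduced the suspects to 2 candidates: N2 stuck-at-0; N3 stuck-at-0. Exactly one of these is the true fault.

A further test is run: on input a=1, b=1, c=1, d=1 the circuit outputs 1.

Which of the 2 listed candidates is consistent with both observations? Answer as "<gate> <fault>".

N2 stuck-at-0

Evaluate each candidate on input a=1, b=1, c=1, d=1:
  N2 stuck-at-0: N1=1, N2=0 [stuck-at-0], N3=1, N4=1 → 1 — matches
  N3 stuck-at-0: N1=1, N2=1, N3=0 [stuck-at-0], N4=0 → 0 — eliminated
Only N2 stuck-at-0 reproduces the observed 1.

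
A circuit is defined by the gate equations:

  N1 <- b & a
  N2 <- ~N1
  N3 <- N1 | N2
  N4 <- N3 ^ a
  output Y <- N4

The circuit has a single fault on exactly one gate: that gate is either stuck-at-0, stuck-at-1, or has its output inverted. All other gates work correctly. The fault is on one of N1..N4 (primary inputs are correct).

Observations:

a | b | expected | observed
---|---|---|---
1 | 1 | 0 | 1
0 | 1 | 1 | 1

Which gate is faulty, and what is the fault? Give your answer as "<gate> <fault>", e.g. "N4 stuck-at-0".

N4 stuck-at-1

Fault-free values for test 1 (a=1, b=1): N1=1, N2=0, N3=1, N4=0, giving Y=0. Observed 1.
Test 1: faults giving observed 1 are {N3 stuck-at-0, N3 inverted output, N4 stuck-at-1, N4 inverted output}.
Test 2 (a=0, b=1): fault-free N1=0, N2=1, N3=1, N4=1 → 1; observed 1. Eliminates N3 stuck-at-0, N3 inverted output, N4 inverted output.
Only N4 stuck-at-1 is consistent with every test.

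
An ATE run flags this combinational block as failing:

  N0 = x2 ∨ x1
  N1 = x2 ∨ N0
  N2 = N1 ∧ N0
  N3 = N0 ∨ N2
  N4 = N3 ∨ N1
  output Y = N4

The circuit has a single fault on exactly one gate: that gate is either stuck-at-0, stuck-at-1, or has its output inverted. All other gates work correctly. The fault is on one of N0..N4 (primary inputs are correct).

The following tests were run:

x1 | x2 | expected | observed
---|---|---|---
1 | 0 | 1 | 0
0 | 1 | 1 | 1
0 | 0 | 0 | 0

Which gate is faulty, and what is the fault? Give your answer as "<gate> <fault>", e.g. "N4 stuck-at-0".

N0 stuck-at-0

Fault-free values for test 1 (x1=1, x2=0): N0=1, N1=1, N2=1, N3=1, N4=1, giving Y=1. Observed 0.
Test 1: faults giving observed 0 are {N0 stuck-at-0, N0 inverted output, N4 stuck-at-0, N4 inverted output}.
Test 2 (x1=0, x2=1): fault-free N0=1, N1=1, N2=1, N3=1, N4=1 → 1; observed 1. Eliminates N4 stuck-at-0, N4 inverted output.
Test 3 (x1=0, x2=0): fault-free N0=0, N1=0, N2=0, N3=0, N4=0 → 0; observed 0. Eliminates N0 inverted output.
Only N0 stuck-at-0 is consistent with every test.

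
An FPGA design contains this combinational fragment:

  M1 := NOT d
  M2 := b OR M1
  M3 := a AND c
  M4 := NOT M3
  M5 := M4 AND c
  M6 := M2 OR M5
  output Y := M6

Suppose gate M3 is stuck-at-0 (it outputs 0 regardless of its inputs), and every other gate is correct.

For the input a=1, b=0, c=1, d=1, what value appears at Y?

1

Propagate with M3 forced: M1=0, M2=0, M3=0 [stuck-at-0], M4=1, M5=1, M6=1.
So Y = 1. (Without the fault it would be 0.)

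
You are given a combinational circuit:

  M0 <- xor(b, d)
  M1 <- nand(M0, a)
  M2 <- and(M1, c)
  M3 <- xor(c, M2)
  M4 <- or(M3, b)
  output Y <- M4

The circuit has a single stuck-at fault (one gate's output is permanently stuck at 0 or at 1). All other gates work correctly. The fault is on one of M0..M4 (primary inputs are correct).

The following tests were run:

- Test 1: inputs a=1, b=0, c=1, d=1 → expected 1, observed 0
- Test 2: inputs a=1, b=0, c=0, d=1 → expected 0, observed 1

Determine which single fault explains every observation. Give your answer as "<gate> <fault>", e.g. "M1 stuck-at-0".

Fault-free values for test 1 (a=1, b=0, c=1, d=1): M0=1, M1=0, M2=0, M3=1, M4=1, giving Y=1. Observed 0.
Test 1: faults giving observed 0 are {M0 stuck-at-0, M1 stuck-at-1, M2 stuck-at-1, M3 stuck-at-0, M4 stuck-at-0}.
Test 2 (a=1, b=0, c=0, d=1): fault-free M0=1, M1=0, M2=0, M3=0, M4=0 → 0; observed 1. Eliminates M0 stuck-at-0, M1 stuck-at-1, M3 stuck-at-0, M4 stuck-at-0.
Only M2 stuck-at-1 is consistent with every test.

M2 stuck-at-1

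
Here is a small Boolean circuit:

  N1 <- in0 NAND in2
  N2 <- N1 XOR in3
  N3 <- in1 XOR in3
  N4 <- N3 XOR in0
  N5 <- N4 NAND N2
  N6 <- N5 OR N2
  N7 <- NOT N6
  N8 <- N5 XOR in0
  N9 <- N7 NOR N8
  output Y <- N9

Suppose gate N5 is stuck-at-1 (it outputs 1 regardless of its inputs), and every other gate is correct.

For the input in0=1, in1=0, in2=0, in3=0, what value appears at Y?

1

Propagate with N5 forced: N1=1, N2=1, N3=0, N4=1, N5=1 [stuck-at-1], N6=1, N7=0, N8=0, N9=1.
So Y = 1. (Without the fault it would be 0.)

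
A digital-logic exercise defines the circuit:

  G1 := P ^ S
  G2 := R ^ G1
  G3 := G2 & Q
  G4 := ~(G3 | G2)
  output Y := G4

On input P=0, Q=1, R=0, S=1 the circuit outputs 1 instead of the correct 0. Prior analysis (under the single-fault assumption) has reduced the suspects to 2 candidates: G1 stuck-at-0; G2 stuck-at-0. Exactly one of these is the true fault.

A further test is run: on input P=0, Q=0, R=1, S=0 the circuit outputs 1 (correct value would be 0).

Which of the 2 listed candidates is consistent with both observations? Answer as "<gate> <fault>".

Evaluate each candidate on input P=0, Q=0, R=1, S=0:
  G1 stuck-at-0: G1=0 [stuck-at-0], G2=1, G3=0, G4=0 → 0 — eliminated
  G2 stuck-at-0: G1=0, G2=0 [stuck-at-0], G3=0, G4=1 → 1 — matches
Only G2 stuck-at-0 reproduces the observed 1.

G2 stuck-at-0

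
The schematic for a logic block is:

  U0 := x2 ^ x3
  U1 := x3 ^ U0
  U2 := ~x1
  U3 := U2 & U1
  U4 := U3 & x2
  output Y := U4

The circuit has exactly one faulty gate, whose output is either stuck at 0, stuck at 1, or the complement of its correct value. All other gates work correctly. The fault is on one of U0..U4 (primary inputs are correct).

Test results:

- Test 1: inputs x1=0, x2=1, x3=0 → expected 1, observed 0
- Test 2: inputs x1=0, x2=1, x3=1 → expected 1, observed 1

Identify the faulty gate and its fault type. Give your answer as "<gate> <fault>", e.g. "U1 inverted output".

Fault-free values for test 1 (x1=0, x2=1, x3=0): U0=1, U1=1, U2=1, U3=1, U4=1, giving Y=1. Observed 0.
Test 1: faults giving observed 0 are {U0 stuck-at-0, U0 inverted output, U1 stuck-at-0, U1 inverted output, U2 stuck-at-0, U2 inverted output, U3 stuck-at-0, U3 inverted output, U4 stuck-at-0, U4 inverted output}.
Test 2 (x1=0, x2=1, x3=1): fault-free U0=0, U1=1, U2=1, U3=1, U4=1 → 1; observed 1. Eliminates U0 inverted output, U1 stuck-at-0, U1 inverted output, U2 stuck-at-0, U2 inverted output, U3 stuck-at-0, U3 inverted output, U4 stuck-at-0, U4 inverted output.
Only U0 stuck-at-0 is consistent with every test.

U0 stuck-at-0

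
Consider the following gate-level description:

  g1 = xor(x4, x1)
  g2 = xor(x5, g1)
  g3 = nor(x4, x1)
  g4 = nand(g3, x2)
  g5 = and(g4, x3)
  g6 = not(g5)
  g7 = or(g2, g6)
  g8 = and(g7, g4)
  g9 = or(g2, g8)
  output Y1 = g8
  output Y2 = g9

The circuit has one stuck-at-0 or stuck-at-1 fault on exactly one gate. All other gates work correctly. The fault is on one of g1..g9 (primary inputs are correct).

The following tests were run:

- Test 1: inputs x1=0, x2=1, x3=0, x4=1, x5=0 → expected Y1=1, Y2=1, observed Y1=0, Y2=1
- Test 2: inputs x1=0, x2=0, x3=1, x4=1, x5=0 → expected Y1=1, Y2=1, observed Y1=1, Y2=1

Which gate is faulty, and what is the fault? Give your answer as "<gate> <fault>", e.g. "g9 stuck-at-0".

Fault-free values for test 1 (x1=0, x2=1, x3=0, x4=1, x5=0): g1=1, g2=1, g3=0, g4=1, g5=0, g6=1, g7=1, g8=1, g9=1, giving Y1=1, Y2=1. Observed Y1=0, Y2=1.
Test 1: faults giving observed Y1=0, Y2=1 are {g3 stuck-at-1, g4 stuck-at-0, g7 stuck-at-0, g8 stuck-at-0}.
Test 2 (x1=0, x2=0, x3=1, x4=1, x5=0): fault-free g1=1, g2=1, g3=0, g4=1, g5=1, g6=0, g7=1, g8=1, g9=1 → Y1=1, Y2=1; observed Y1=1, Y2=1. Eliminates g4 stuck-at-0, g7 stuck-at-0, g8 stuck-at-0.
Only g3 stuck-at-1 is consistent with every test.

g3 stuck-at-1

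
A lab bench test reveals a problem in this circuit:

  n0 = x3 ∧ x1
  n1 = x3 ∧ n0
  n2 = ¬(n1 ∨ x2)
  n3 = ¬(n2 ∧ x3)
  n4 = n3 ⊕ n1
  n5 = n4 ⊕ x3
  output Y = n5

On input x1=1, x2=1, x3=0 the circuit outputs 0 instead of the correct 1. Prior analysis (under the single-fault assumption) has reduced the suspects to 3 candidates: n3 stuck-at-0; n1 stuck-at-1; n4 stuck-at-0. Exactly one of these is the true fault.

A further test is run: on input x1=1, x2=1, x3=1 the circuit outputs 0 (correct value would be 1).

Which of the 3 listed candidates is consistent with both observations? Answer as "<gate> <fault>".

Evaluate each candidate on input x1=1, x2=1, x3=1:
  n3 stuck-at-0: n0=1, n1=1, n2=0, n3=0 [stuck-at-0], n4=1, n5=0 → 0 — matches
  n1 stuck-at-1: n0=1, n1=1 [stuck-at-1], n2=0, n3=1, n4=0, n5=1 → 1 — eliminated
  n4 stuck-at-0: n0=1, n1=1, n2=0, n3=1, n4=0 [stuck-at-0], n5=1 → 1 — eliminated
Only n3 stuck-at-0 reproduces the observed 0.

n3 stuck-at-0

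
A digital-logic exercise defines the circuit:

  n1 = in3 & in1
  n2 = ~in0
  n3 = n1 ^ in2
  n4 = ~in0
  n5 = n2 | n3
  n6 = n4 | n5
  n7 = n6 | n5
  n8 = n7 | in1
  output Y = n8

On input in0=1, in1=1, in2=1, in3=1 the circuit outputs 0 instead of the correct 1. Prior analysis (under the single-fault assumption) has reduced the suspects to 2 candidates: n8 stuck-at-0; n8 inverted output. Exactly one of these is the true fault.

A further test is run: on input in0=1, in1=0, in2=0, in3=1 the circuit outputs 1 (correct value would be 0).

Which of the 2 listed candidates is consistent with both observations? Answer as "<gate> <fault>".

Evaluate each candidate on input in0=1, in1=0, in2=0, in3=1:
  n8 stuck-at-0: n1=0, n2=0, n3=0, n4=0, n5=0, n6=0, n7=0, n8=0 [stuck-at-0] → 0 — eliminated
  n8 inverted output: n1=0, n2=0, n3=0, n4=0, n5=0, n6=0, n7=0, n8=1 [inverted output] → 1 — matches
Only n8 inverted output reproduces the observed 1.

n8 inverted output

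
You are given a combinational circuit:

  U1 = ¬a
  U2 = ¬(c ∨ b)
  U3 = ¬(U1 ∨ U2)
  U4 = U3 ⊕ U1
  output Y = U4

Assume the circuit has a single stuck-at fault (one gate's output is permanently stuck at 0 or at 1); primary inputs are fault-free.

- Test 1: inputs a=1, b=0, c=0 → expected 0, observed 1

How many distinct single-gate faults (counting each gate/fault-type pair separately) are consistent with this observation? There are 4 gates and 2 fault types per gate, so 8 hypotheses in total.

Fault-free: U1=0, U2=1, U3=0, U4=0 → 0. Observed 1.
  U1 stuck-at-0: output 0 ✗
  U1 stuck-at-1: output 1 ✓
  U2 stuck-at-0: output 1 ✓
  U2 stuck-at-1: output 0 ✗
  U3 stuck-at-0: output 0 ✗
  U3 stuck-at-1: output 1 ✓
  U4 stuck-at-0: output 0 ✗
  U4 stuck-at-1: output 1 ✓
Consistent faults: {U1 stuck-at-1, U2 stuck-at-0, U3 stuck-at-1, U4 stuck-at-1} — 4 in all.

4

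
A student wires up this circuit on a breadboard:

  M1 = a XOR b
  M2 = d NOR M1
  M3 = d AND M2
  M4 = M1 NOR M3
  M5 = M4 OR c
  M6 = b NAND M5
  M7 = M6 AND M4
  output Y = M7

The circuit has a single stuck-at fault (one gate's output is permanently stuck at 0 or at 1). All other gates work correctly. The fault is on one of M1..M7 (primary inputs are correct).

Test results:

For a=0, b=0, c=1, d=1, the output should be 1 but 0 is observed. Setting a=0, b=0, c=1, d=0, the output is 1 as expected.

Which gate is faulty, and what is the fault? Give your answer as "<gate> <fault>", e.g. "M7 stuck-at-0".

Fault-free values for test 1 (a=0, b=0, c=1, d=1): M1=0, M2=0, M3=0, M4=1, M5=1, M6=1, M7=1, giving Y=1. Observed 0.
Test 1: faults giving observed 0 are {M1 stuck-at-1, M2 stuck-at-1, M3 stuck-at-1, M4 stuck-at-0, M6 stuck-at-0, M7 stuck-at-0}.
Test 2 (a=0, b=0, c=1, d=0): fault-free M1=0, M2=1, M3=0, M4=1, M5=1, M6=1, M7=1 → 1; observed 1. Eliminates M1 stuck-at-1, M3 stuck-at-1, M4 stuck-at-0, M6 stuck-at-0, M7 stuck-at-0.
Only M2 stuck-at-1 is consistent with every test.

M2 stuck-at-1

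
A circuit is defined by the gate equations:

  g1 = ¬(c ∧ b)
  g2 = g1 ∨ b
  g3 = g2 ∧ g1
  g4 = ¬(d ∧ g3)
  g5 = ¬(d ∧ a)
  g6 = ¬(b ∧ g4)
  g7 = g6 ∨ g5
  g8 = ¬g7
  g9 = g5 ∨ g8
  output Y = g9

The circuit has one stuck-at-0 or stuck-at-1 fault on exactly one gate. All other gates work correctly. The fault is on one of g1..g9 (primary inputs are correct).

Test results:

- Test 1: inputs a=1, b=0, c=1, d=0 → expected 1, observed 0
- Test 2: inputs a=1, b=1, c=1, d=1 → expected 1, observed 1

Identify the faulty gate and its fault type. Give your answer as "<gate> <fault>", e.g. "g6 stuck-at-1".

Fault-free values for test 1 (a=1, b=0, c=1, d=0): g1=1, g2=1, g3=1, g4=1, g5=1, g6=1, g7=1, g8=0, g9=1, giving Y=1. Observed 0.
Test 1: faults giving observed 0 are {g5 stuck-at-0, g9 stuck-at-0}.
Test 2 (a=1, b=1, c=1, d=1): fault-free g1=0, g2=1, g3=0, g4=1, g5=0, g6=0, g7=0, g8=1, g9=1 → 1; observed 1. Eliminates g9 stuck-at-0.
Only g5 stuck-at-0 is consistent with every test.

g5 stuck-at-0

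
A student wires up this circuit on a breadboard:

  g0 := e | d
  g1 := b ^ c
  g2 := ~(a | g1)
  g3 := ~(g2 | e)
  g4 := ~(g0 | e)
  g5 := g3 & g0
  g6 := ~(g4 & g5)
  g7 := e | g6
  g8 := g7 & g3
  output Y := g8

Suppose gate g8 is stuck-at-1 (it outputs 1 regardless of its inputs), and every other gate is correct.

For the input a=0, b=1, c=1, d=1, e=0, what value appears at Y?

Propagate with g8 forced: g0=1, g1=0, g2=1, g3=0, g4=0, g5=0, g6=1, g7=1, g8=1 [stuck-at-1].
So Y = 1. (Without the fault it would be 0.)

1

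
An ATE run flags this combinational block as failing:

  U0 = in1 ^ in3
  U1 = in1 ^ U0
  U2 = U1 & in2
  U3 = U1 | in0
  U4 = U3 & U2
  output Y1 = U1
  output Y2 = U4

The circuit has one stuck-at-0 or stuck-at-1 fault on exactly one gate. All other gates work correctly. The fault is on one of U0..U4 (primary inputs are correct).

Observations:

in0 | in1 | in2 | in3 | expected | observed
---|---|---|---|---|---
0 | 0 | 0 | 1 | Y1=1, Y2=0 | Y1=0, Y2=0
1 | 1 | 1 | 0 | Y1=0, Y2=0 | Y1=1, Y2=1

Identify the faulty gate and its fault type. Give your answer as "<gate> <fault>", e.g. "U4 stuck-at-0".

U0 stuck-at-0

Fault-free values for test 1 (in0=0, in1=0, in2=0, in3=1): U0=1, U1=1, U2=0, U3=1, U4=0, giving Y1=1, Y2=0. Observed Y1=0, Y2=0.
Test 1: faults giving observed Y1=0, Y2=0 are {U0 stuck-at-0, U1 stuck-at-0}.
Test 2 (in0=1, in1=1, in2=1, in3=0): fault-free U0=1, U1=0, U2=0, U3=1, U4=0 → Y1=0, Y2=0; observed Y1=1, Y2=1. Eliminates U1 stuck-at-0.
Only U0 stuck-at-0 is consistent with every test.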